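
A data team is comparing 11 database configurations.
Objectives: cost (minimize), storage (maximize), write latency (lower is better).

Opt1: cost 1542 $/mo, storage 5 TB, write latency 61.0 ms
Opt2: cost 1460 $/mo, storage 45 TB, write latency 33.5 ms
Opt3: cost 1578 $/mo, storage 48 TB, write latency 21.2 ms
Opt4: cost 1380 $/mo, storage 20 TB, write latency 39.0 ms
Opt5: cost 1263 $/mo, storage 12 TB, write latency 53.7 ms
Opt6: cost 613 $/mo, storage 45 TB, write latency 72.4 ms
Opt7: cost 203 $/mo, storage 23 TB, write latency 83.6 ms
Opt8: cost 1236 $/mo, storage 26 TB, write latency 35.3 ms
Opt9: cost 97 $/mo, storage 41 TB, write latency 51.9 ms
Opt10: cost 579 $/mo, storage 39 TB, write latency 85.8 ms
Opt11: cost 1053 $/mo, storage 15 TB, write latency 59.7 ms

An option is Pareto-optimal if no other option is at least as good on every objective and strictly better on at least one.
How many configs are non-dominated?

5

Opt1: dominated by Opt2 (cost 1460≤1542, storage 45≥5, write latency 33.5≤61.0).
Opt2: not dominated.
Opt3: not dominated (best storage).
Opt4: dominated by Opt8 (cost 1236≤1380, storage 26≥20, write latency 35.3≤39.0).
Opt5: dominated by Opt8 (cost 1236≤1263, storage 26≥12, write latency 35.3≤53.7).
Opt6: not dominated.
Opt7: dominated by Opt9 (cost 97≤203, storage 41≥23, write latency 51.9≤83.6).
Opt8: not dominated.
Opt9: not dominated (best cost).
Opt10: dominated by Opt9 (cost 97≤579, storage 41≥39, write latency 51.9≤85.8).
Opt11: dominated by Opt9 (cost 97≤1053, storage 41≥15, write latency 51.9≤59.7).
Pareto-optimal: Opt2, Opt3, Opt6, Opt8, Opt9 → 5.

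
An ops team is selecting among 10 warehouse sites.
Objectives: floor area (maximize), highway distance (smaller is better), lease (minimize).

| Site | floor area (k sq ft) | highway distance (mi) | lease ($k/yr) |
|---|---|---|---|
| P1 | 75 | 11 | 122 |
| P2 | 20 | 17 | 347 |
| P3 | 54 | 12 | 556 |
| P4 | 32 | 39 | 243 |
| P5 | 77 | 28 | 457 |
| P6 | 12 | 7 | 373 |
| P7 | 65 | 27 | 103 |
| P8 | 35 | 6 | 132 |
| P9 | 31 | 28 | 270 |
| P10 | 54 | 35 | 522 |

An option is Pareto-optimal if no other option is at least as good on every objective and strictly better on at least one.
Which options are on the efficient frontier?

P1: not dominated.
P2: dominated by P1 (floor area 75≥20, highway distance 11≤17, lease 122≤347).
P3: dominated by P1 (floor area 75≥54, highway distance 11≤12, lease 122≤556).
P4: dominated by P1 (floor area 75≥32, highway distance 11≤39, lease 122≤243).
P5: not dominated (best floor area).
P6: dominated by P8 (floor area 35≥12, highway distance 6≤7, lease 132≤373).
P7: not dominated (best lease).
P8: not dominated (best highway distance).
P9: dominated by P1 (floor area 75≥31, highway distance 11≤28, lease 122≤270).
P10: dominated by P1 (floor area 75≥54, highway distance 11≤35, lease 122≤522).

P1, P5, P7, P8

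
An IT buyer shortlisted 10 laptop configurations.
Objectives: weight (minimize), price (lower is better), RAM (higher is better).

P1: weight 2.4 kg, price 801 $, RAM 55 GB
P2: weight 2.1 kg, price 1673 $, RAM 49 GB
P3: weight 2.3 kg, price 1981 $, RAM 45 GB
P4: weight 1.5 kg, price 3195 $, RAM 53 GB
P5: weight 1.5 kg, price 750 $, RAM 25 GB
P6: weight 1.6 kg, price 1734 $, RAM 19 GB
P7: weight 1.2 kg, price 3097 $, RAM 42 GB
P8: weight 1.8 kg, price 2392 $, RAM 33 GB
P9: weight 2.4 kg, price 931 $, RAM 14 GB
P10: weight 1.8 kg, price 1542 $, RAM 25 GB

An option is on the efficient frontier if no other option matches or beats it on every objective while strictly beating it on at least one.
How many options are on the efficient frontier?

P1: not dominated (best RAM).
P2: not dominated.
P3: dominated by P2 (weight 2.1≤2.3, price 1673≤1981, RAM 49≥45).
P4: not dominated.
P5: not dominated (best price).
P6: dominated by P5 (weight 1.5≤1.6, price 750≤1734, RAM 25≥19).
P7: not dominated (best weight).
P8: not dominated.
P9: dominated by P1 (weight 2.4≤2.4, price 801≤931, RAM 55≥14).
P10: dominated by P5 (weight 1.5≤1.8, price 750≤1542, RAM 25≥25).
Pareto-optimal: P1, P2, P4, P5, P7, P8 → 6.

6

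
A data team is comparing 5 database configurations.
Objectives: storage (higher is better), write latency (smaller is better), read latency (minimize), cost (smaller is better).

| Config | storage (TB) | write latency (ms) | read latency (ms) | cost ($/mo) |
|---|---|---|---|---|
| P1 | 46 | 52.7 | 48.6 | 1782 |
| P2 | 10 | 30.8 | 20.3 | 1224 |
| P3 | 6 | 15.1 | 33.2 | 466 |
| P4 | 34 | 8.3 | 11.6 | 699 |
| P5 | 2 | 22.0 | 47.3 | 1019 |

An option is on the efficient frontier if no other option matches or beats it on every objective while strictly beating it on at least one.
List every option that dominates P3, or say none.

P1: worse on write latency (52.7 vs 15.1).
P2: worse on write latency (30.8 vs 15.1).
P4: worse on cost (699 vs 466).
P5: worse on storage (2 vs 6).
No option dominates P3.

none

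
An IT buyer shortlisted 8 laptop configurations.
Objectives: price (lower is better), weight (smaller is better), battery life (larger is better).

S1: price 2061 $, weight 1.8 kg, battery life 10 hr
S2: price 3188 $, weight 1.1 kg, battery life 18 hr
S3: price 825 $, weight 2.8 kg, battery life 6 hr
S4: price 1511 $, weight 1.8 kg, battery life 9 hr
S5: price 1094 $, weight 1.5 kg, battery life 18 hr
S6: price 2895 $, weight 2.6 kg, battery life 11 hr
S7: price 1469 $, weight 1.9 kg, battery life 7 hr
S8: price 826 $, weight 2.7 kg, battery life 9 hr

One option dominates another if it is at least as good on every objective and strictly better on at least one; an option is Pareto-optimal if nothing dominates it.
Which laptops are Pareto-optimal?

S1: dominated by S5 (price 1094≤2061, weight 1.5≤1.8, battery life 18≥10).
S2: not dominated (best weight).
S3: not dominated (best price).
S4: dominated by S5 (price 1094≤1511, weight 1.5≤1.8, battery life 18≥9).
S5: not dominated.
S6: dominated by S5 (price 1094≤2895, weight 1.5≤2.6, battery life 18≥11).
S7: dominated by S5 (price 1094≤1469, weight 1.5≤1.9, battery life 18≥7).
S8: not dominated.

S2, S3, S5, S8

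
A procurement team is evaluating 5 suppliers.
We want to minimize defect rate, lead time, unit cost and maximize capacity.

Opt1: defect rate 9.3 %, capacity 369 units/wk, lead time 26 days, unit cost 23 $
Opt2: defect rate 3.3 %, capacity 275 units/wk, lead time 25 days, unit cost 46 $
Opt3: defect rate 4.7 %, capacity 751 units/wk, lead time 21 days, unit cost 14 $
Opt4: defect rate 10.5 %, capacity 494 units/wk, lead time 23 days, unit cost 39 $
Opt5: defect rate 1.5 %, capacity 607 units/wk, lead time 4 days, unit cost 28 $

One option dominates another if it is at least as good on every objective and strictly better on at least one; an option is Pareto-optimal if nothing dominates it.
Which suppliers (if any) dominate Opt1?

Opt3

Opt3: defect rate 4.7≤9.3, capacity 751≥369, lead time 21≤26, unit cost 14≤23 — dominates Opt1.
Others (Opt2, Opt4, Opt5) are each worse than Opt1 on at least one objective.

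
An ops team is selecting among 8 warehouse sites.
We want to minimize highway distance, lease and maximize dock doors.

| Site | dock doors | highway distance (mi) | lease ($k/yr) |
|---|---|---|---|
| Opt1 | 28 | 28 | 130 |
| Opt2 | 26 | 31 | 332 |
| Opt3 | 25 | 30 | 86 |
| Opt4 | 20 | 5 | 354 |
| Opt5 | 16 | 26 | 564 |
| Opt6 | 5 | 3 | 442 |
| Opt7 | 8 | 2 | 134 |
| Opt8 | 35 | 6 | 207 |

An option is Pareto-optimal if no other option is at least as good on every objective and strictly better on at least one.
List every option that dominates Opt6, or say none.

Opt7: dock doors 8≥5, highway distance 2≤3, lease 134≤442 — dominates Opt6.
Others (Opt1, Opt2, Opt3, Opt4, Opt5, Opt8) are each worse than Opt6 on at least one objective.

Opt7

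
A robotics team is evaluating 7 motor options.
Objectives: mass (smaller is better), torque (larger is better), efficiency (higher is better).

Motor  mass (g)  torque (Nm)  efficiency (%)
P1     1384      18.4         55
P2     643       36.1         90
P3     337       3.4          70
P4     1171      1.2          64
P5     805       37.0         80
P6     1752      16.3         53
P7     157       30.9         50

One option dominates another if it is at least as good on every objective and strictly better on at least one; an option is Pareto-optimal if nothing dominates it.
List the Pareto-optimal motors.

P1: dominated by P2 (mass 643≤1384, torque 36.1≥18.4, efficiency 90≥55).
P2: not dominated (best efficiency).
P3: not dominated.
P4: dominated by P2 (mass 643≤1171, torque 36.1≥1.2, efficiency 90≥64).
P5: not dominated (best torque).
P6: dominated by P1 (mass 1384≤1752, torque 18.4≥16.3, efficiency 55≥53).
P7: not dominated (best mass).

P2, P3, P5, P7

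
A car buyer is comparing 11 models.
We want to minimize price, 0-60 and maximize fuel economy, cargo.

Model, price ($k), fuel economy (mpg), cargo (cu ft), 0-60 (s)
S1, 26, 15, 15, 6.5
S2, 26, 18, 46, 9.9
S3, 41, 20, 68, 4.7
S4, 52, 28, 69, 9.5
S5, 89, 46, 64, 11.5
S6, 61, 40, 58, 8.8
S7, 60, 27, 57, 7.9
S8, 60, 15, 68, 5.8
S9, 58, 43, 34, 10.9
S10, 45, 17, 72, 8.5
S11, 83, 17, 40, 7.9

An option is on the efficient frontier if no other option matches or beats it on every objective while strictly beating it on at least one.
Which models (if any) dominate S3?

S1: worse on fuel economy (15 vs 20).
S2: worse on fuel economy (18 vs 20).
S4: worse on price (52 vs 41).
S5: worse on price (89 vs 41).
S6: worse on price (61 vs 41).
S7: worse on price (60 vs 41).
S8: worse on price (60 vs 41).
S9: worse on price (58 vs 41).
S10: worse on price (45 vs 41).
S11: worse on price (83 vs 41).
No option dominates S3.

none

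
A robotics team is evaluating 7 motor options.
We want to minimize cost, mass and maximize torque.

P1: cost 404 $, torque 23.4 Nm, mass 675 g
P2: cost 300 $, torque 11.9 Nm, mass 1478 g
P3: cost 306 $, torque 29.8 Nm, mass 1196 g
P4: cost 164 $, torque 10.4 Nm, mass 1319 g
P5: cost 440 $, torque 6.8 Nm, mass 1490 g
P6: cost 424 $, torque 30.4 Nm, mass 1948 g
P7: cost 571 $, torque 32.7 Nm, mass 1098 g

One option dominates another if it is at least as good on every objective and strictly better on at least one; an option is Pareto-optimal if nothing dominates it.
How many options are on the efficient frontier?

P1: not dominated (best mass).
P2: not dominated.
P3: not dominated.
P4: not dominated (best cost).
P5: dominated by P1 (cost 404≤440, torque 23.4≥6.8, mass 675≤1490).
P6: not dominated.
P7: not dominated (best torque).
Pareto-optimal: P1, P2, P3, P4, P6, P7 → 6.

6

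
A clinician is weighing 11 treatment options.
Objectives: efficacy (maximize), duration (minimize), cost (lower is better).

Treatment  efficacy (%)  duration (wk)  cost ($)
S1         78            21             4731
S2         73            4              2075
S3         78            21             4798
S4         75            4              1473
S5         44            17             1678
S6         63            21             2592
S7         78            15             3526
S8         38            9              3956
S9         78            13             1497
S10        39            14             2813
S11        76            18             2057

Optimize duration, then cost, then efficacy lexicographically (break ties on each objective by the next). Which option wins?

S4

First minimize duration: best is 4, kept {S2, S4}.
Then minimize cost: best is 1473, kept {S4}.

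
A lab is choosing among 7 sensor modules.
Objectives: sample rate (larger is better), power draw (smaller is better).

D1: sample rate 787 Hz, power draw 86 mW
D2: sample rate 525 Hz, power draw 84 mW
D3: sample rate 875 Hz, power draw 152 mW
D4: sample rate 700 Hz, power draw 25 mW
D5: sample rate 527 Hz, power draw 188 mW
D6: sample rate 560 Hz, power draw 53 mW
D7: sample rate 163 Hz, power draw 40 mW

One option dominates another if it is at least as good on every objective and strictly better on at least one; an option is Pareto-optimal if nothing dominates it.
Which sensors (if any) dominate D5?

D1: sample rate 787≥527, power draw 86≤188 — dominates D5.
D3: sample rate 875≥527, power draw 152≤188 — dominates D5.
D4: sample rate 700≥527, power draw 25≤188 — dominates D5.
D6: sample rate 560≥527, power draw 53≤188 — dominates D5.
Others (D2, D7) are each worse than D5 on at least one objective.

D1, D3, D4, D6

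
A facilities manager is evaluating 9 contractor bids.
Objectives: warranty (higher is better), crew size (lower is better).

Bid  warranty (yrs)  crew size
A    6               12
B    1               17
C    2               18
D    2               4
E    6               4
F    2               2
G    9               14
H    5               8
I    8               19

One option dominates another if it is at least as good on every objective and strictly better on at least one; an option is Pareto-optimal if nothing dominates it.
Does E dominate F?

No

E vs F: E is worse on crew size (4 vs 2), so it does not dominate F.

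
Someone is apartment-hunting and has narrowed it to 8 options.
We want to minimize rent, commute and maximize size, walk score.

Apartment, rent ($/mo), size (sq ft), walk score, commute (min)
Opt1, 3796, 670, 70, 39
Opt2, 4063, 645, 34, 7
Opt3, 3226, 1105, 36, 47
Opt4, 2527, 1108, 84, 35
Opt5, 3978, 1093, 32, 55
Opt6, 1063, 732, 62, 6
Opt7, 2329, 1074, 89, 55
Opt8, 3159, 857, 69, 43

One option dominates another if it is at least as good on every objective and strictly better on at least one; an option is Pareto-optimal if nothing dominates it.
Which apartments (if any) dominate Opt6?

none

Opt1: worse on rent (3796 vs 1063).
Opt2: worse on rent (4063 vs 1063).
Opt3: worse on rent (3226 vs 1063).
Opt4: worse on rent (2527 vs 1063).
Opt5: worse on rent (3978 vs 1063).
Opt7: worse on rent (2329 vs 1063).
Opt8: worse on rent (3159 vs 1063).
No option dominates Opt6.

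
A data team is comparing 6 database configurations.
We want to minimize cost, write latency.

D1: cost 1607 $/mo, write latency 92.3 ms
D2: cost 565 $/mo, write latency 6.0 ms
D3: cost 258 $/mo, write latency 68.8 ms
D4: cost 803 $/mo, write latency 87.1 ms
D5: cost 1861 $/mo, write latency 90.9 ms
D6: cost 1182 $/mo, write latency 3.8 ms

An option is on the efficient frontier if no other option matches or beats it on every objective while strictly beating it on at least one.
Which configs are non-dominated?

D2, D3, D6

D1: dominated by D2 (cost 565≤1607, write latency 6.0≤92.3).
D2: not dominated.
D3: not dominated (best cost).
D4: dominated by D2 (cost 565≤803, write latency 6.0≤87.1).
D5: dominated by D2 (cost 565≤1861, write latency 6.0≤90.9).
D6: not dominated (best write latency).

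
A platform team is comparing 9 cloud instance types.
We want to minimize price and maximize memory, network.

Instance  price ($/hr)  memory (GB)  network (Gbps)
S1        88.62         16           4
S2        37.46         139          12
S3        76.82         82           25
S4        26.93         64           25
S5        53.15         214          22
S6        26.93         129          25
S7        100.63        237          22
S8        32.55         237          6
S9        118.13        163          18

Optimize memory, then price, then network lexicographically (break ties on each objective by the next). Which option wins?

First maximize memory: best is 237, kept {S7, S8}.
Then minimize price: best is 32.55, kept {S8}.

S8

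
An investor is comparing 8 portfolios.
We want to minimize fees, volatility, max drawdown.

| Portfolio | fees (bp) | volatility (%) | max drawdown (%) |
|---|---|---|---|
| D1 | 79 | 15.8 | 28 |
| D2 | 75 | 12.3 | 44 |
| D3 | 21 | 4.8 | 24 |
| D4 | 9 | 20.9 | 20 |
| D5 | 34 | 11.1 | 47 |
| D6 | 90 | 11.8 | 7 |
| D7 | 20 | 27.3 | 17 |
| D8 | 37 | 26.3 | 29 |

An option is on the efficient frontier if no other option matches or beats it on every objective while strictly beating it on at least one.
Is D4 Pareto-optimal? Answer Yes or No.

D1: worse on fees (79 vs 9).
D2: worse on fees (75 vs 9).
D3: worse on fees (21 vs 9).
D5: worse on fees (34 vs 9).
D6: worse on fees (90 vs 9).
D7: worse on fees (20 vs 9).
D8: worse on fees (37 vs 9).
No option is at least as good as D4 on every objective and strictly better on one.

Yes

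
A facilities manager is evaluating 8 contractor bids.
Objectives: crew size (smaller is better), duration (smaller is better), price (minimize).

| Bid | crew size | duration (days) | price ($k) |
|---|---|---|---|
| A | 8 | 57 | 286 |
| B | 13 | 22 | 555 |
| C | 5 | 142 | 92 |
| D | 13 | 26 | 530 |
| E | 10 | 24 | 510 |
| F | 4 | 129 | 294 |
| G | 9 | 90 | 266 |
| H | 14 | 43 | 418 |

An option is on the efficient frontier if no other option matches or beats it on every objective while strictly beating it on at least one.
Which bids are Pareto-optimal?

A, B, C, E, F, G, H

A: not dominated.
B: not dominated (best duration).
C: not dominated (best price).
D: dominated by E (crew size 10≤13, duration 24≤26, price 510≤530).
E: not dominated.
F: not dominated (best crew size).
G: not dominated.
H: not dominated.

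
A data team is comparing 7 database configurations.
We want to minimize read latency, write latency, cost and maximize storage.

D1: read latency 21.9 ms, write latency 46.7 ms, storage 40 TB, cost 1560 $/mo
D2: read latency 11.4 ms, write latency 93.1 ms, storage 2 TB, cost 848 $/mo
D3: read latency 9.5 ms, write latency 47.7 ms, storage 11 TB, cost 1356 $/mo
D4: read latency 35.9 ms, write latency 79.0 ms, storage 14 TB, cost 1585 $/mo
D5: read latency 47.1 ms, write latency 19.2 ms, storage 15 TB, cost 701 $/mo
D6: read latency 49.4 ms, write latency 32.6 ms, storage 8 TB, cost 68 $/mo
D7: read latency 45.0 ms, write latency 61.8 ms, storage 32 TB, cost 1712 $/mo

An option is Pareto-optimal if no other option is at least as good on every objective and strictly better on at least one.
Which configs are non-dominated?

D1: not dominated (best storage).
D2: not dominated.
D3: not dominated (best read latency).
D4: dominated by D1 (read latency 21.9≤35.9, write latency 46.7≤79.0, storage 40≥14, cost 1560≤1585).
D5: not dominated (best write latency).
D6: not dominated (best cost).
D7: dominated by D1 (read latency 21.9≤45.0, write latency 46.7≤61.8, storage 40≥32, cost 1560≤1712).

D1, D2, D3, D5, D6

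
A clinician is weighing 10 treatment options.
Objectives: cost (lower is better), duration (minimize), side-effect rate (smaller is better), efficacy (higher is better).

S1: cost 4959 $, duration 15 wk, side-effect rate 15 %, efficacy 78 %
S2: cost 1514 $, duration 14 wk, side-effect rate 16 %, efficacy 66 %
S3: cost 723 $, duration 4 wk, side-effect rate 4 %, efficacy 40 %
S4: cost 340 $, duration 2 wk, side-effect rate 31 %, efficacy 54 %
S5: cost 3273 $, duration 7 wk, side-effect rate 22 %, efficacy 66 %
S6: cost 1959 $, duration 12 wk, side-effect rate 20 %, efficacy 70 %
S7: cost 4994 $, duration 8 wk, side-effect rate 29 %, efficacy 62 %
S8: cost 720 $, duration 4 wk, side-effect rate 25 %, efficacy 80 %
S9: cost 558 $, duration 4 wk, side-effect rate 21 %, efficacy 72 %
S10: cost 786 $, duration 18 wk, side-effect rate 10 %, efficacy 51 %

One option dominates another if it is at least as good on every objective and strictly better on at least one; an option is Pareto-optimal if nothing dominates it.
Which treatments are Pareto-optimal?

S1: not dominated.
S2: not dominated.
S3: not dominated (best side-effect rate).
S4: not dominated (best cost).
S5: dominated by S9 (cost 558≤3273, duration 4≤7, side-effect rate 21≤22, efficacy 72≥66).
S6: not dominated.
S7: dominated by S5 (cost 3273≤4994, duration 7≤8, side-effect rate 22≤29, efficacy 66≥62).
S8: not dominated (best efficacy).
S9: not dominated.
S10: not dominated.

S1, S2, S3, S4, S6, S8, S9, S10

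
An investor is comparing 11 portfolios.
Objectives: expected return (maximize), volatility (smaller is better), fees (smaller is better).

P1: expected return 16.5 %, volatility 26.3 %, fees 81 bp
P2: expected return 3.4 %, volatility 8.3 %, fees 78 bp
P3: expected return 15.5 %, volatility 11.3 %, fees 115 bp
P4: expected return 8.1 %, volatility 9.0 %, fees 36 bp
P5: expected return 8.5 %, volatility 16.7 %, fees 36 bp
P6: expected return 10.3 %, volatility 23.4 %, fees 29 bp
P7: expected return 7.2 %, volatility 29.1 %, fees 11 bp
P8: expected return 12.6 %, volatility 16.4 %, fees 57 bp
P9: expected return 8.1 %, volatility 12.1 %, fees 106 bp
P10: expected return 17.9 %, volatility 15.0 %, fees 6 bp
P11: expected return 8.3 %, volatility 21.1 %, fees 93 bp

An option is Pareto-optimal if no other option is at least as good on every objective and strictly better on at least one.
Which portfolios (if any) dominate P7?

P10

P10: expected return 17.9≥7.2, volatility 15.0≤29.1, fees 6≤11 — dominates P7.
Others (P1, P2, P3, P4, P5, P6, P8, P9, P11) are each worse than P7 on at least one objective.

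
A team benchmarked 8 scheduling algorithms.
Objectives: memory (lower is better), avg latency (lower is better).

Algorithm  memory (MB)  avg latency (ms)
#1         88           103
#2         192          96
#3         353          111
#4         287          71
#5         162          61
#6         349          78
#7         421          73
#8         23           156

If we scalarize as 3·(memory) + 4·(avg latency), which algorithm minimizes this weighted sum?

#1: 3·88 + 4·103 = 676
#2: 3·192 + 4·96 = 960
#3: 3·353 + 4·111 = 1503
#4: 3·287 + 4·71 = 1145
#5: 3·162 + 4·61 = 730
#6: 3·349 + 4·78 = 1359
#7: 3·421 + 4·73 = 1555
#8: 3·23 + 4·156 = 693
Lowest: #1 at 676.

#1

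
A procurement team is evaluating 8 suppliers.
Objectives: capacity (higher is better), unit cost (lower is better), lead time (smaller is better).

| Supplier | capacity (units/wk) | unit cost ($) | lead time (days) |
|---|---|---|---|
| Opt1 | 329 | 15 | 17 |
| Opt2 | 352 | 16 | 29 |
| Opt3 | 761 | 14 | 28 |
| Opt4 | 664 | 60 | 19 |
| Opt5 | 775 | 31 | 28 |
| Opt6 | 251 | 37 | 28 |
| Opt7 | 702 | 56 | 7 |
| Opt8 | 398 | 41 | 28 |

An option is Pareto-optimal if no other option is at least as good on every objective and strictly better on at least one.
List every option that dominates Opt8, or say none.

Opt3: capacity 761≥398, unit cost 14≤41, lead time 28≤28 — dominates Opt8.
Opt5: capacity 775≥398, unit cost 31≤41, lead time 28≤28 — dominates Opt8.
Others (Opt1, Opt2, Opt4, Opt6, Opt7) are each worse than Opt8 on at least one objective.

Opt3, Opt5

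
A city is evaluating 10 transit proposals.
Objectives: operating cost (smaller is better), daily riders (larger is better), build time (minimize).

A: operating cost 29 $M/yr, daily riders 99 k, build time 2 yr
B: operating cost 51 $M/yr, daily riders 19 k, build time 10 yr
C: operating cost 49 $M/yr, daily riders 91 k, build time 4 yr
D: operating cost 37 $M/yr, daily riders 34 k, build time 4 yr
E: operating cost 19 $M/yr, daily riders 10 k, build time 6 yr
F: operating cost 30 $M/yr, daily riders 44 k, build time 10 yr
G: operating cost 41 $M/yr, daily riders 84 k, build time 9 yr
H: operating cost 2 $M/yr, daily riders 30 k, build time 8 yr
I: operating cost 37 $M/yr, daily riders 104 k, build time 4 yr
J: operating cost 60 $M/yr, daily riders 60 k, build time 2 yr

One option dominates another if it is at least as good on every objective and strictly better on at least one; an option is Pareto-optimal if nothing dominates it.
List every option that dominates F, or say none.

A: operating cost 29≤30, daily riders 99≥44, build time 2≤10 — dominates F.
Others (B, C, D, E, G, H, I, J) are each worse than F on at least one objective.

A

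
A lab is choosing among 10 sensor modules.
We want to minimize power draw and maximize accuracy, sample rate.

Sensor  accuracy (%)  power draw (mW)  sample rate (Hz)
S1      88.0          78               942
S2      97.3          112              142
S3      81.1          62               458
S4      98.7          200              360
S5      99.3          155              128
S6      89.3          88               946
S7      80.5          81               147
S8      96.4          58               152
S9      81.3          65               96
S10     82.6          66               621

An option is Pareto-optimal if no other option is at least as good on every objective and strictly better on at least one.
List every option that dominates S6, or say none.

none

S1: worse on accuracy (88.0 vs 89.3).
S2: worse on power draw (112 vs 88).
S3: worse on accuracy (81.1 vs 89.3).
S4: worse on power draw (200 vs 88).
S5: worse on power draw (155 vs 88).
S7: worse on accuracy (80.5 vs 89.3).
S8: worse on sample rate (152 vs 946).
S9: worse on accuracy (81.3 vs 89.3).
S10: worse on accuracy (82.6 vs 89.3).
No option dominates S6.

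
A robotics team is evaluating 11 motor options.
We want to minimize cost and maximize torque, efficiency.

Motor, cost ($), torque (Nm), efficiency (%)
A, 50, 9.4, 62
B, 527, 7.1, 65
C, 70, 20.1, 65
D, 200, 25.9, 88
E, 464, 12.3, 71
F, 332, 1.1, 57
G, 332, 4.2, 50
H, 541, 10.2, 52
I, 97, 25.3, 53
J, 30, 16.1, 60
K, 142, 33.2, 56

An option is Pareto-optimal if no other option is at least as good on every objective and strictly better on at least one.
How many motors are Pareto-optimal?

6

A: not dominated.
B: dominated by C (cost 70≤527, torque 20.1≥7.1, efficiency 65≥65).
C: not dominated.
D: not dominated (best efficiency).
E: dominated by D (cost 200≤464, torque 25.9≥12.3, efficiency 88≥71).
F: dominated by A (cost 50≤332, torque 9.4≥1.1, efficiency 62≥57).
G: dominated by A (cost 50≤332, torque 9.4≥4.2, efficiency 62≥50).
H: dominated by C (cost 70≤541, torque 20.1≥10.2, efficiency 65≥52).
I: not dominated.
J: not dominated (best cost).
K: not dominated (best torque).
Pareto-optimal: A, C, D, I, J, K → 6.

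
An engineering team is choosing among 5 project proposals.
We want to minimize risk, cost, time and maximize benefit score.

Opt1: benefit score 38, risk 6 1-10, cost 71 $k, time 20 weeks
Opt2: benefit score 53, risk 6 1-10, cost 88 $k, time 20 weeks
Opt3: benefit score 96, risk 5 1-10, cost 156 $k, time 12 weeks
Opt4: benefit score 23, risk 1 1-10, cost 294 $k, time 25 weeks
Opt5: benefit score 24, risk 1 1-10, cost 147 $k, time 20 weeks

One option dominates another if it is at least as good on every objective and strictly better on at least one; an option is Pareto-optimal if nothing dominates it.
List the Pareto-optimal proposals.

Opt1, Opt2, Opt3, Opt5

Opt1: not dominated (best cost).
Opt2: not dominated.
Opt3: not dominated (best benefit score).
Opt4: dominated by Opt5 (benefit score 24≥23, risk 1≤1, cost 147≤294, time 20≤25).
Opt5: not dominated.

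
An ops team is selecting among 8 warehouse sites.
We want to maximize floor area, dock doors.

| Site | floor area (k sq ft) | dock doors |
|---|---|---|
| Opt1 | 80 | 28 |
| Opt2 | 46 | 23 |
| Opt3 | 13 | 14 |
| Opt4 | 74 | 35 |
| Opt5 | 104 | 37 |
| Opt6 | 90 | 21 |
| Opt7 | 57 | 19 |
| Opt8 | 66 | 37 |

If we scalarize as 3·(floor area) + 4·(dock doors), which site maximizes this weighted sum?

Opt1: 3·80 + 4·28 = 352
Opt2: 3·46 + 4·23 = 230
Opt3: 3·13 + 4·14 = 95
Opt4: 3·74 + 4·35 = 362
Opt5: 3·104 + 4·37 = 460
Opt6: 3·90 + 4·21 = 354
Opt7: 3·57 + 4·19 = 247
Opt8: 3·66 + 4·37 = 346
Highest: Opt5 at 460.

Opt5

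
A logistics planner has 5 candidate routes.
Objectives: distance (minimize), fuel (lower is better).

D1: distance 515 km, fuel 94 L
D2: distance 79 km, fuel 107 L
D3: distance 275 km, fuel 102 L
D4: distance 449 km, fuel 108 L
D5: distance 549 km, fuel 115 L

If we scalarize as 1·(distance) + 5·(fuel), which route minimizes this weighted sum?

D2

D1: 1·515 + 5·94 = 985
D2: 1·79 + 5·107 = 614
D3: 1·275 + 5·102 = 785
D4: 1·449 + 5·108 = 989
D5: 1·549 + 5·115 = 1124
Lowest: D2 at 614.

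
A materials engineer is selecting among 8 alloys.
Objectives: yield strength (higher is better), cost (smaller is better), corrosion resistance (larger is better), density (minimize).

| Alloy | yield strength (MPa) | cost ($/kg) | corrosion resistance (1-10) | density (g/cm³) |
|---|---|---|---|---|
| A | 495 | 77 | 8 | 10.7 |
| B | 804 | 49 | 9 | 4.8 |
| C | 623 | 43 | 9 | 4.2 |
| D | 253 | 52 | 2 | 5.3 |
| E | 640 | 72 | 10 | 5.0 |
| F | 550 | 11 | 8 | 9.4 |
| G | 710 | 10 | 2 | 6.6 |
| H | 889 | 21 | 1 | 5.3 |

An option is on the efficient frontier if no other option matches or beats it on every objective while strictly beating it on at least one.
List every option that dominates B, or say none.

A: worse on yield strength (495 vs 804).
C: worse on yield strength (623 vs 804).
D: worse on yield strength (253 vs 804).
E: worse on yield strength (640 vs 804).
F: worse on yield strength (550 vs 804).
G: worse on yield strength (710 vs 804).
H: worse on corrosion resistance (1 vs 9).
No option dominates B.

none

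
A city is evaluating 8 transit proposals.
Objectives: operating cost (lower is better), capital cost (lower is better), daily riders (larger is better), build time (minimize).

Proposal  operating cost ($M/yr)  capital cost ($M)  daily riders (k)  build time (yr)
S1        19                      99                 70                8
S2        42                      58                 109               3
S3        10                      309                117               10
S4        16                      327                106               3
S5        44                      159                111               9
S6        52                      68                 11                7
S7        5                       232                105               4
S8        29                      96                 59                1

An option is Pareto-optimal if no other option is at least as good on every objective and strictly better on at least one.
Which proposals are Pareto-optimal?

S1, S2, S3, S4, S5, S7, S8

S1: not dominated.
S2: not dominated (best capital cost).
S3: not dominated (best daily riders).
S4: not dominated.
S5: not dominated.
S6: dominated by S2 (operating cost 42≤52, capital cost 58≤68, daily riders 109≥11, build time 3≤7).
S7: not dominated (best operating cost).
S8: not dominated (best build time).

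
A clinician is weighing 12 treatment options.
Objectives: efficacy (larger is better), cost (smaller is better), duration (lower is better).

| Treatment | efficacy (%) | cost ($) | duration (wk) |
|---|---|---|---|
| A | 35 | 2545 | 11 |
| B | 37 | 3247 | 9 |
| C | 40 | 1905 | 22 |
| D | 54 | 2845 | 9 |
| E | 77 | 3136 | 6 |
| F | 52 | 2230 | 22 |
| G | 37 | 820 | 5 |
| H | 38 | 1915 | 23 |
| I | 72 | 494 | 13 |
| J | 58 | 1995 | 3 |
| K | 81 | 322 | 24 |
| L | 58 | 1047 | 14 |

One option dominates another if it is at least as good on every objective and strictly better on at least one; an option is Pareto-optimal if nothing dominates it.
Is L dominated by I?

Yes

I vs L: efficacy 72≥58, cost 494≤1047, duration 13≤14 — I is at least as good on every objective with at least one strict improvement.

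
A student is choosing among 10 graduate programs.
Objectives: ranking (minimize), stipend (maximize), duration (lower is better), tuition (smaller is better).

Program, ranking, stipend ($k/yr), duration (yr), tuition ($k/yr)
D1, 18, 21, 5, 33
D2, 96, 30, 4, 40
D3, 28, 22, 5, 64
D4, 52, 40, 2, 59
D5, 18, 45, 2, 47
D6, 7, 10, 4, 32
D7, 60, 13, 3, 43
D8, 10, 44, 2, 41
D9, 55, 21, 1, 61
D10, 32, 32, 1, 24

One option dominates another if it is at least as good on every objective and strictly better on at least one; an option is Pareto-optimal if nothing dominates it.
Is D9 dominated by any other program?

D10 vs D9: ranking 32≤55, stipend 32≥21, duration 1≤1, tuition 24≤61 — D10 is at least as good on every objective and strictly better on at least one, so D10 dominates D9.

Yes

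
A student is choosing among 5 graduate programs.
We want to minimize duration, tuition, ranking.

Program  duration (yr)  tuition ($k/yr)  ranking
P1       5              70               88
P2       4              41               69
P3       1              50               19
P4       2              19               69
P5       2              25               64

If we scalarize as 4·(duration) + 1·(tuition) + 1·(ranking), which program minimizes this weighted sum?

P3

P1: 4·5 + 1·70 + 1·88 = 178
P2: 4·4 + 1·41 + 1·69 = 126
P3: 4·1 + 1·50 + 1·19 = 73
P4: 4·2 + 1·19 + 1·69 = 96
P5: 4·2 + 1·25 + 1·64 = 97
Lowest: P3 at 73.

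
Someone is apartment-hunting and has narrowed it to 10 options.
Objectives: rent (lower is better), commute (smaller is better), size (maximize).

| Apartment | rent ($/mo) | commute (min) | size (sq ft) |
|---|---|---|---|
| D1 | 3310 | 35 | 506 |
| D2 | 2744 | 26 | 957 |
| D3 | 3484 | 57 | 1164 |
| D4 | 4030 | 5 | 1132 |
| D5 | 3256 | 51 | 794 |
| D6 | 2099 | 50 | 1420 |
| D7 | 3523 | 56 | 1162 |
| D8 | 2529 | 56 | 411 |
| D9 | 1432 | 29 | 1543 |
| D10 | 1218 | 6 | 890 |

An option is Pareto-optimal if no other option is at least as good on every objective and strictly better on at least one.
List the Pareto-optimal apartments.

D2, D4, D9, D10

D1: dominated by D2 (rent 2744≤3310, commute 26≤35, size 957≥506).
D2: not dominated.
D3: dominated by D6 (rent 2099≤3484, commute 50≤57, size 1420≥1164).
D4: not dominated (best commute).
D5: dominated by D2 (rent 2744≤3256, commute 26≤51, size 957≥794).
D6: dominated by D9 (rent 1432≤2099, commute 29≤50, size 1543≥1420).
D7: dominated by D6 (rent 2099≤3523, commute 50≤56, size 1420≥1162).
D8: dominated by D6 (rent 2099≤2529, commute 50≤56, size 1420≥411).
D9: not dominated (best size).
D10: not dominated (best rent).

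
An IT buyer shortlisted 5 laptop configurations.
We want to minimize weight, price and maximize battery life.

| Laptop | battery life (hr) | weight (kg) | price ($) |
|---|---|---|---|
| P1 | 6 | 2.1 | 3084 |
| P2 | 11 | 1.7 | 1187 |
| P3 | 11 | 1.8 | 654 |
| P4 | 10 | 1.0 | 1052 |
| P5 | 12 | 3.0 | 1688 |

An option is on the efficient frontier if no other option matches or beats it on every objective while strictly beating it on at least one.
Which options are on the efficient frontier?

P1: dominated by P2 (battery life 11≥6, weight 1.7≤2.1, price 1187≤3084).
P2: not dominated.
P3: not dominated (best price).
P4: not dominated (best weight).
P5: not dominated (best battery life).

P2, P3, P4, P5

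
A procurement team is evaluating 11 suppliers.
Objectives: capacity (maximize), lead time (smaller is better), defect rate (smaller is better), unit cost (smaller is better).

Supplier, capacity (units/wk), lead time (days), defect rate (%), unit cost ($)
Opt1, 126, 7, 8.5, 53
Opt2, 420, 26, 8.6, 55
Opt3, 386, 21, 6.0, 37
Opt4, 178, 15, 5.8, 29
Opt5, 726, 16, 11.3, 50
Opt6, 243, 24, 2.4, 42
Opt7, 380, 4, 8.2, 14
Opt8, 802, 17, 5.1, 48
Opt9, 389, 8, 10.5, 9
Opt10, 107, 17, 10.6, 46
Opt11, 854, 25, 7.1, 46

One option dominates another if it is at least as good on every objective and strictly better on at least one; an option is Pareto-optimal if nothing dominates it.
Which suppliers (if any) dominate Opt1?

Opt7: capacity 380≥126, lead time 4≤7, defect rate 8.2≤8.5, unit cost 14≤53 — dominates Opt1.
Others (Opt2, Opt3, Opt4, Opt5, Opt6, Opt8, Opt9, Opt10, Opt11) are each worse than Opt1 on at least one objective.

Opt7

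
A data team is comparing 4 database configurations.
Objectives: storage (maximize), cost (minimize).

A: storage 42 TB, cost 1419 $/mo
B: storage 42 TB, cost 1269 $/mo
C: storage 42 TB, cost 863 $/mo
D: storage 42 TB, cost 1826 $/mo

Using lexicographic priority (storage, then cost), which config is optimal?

First maximize storage: best is 42, kept {A, B, C, D}.
Then minimize cost: best is 863, kept {C}.

C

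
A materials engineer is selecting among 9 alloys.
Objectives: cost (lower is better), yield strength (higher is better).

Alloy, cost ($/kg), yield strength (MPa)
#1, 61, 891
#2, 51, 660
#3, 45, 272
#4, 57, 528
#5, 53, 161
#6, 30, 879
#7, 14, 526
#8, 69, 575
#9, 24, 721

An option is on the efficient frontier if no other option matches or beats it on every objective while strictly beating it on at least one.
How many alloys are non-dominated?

#1: not dominated (best yield strength).
#2: dominated by #6 (cost 30≤51, yield strength 879≥660).
#3: dominated by #6 (cost 30≤45, yield strength 879≥272).
#4: dominated by #2 (cost 51≤57, yield strength 660≥528).
#5: dominated by #2 (cost 51≤53, yield strength 660≥161).
#6: not dominated.
#7: not dominated (best cost).
#8: dominated by #1 (cost 61≤69, yield strength 891≥575).
#9: not dominated.
Pareto-optimal: #1, #6, #7, #9 → 4.

4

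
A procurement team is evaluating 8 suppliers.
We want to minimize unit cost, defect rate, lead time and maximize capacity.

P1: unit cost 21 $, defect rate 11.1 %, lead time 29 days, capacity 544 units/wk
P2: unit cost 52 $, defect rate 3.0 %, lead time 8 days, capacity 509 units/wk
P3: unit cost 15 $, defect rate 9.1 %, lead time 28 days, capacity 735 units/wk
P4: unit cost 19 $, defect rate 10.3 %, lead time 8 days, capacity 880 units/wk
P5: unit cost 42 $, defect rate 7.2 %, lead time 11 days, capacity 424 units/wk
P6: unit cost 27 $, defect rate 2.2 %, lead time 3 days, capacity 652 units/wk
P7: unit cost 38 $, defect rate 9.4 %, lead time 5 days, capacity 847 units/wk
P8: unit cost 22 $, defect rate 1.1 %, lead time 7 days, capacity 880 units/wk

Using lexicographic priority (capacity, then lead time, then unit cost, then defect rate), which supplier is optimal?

P8

First maximize capacity: best is 880, kept {P4, P8}.
Then minimize lead time: best is 7, kept {P8}.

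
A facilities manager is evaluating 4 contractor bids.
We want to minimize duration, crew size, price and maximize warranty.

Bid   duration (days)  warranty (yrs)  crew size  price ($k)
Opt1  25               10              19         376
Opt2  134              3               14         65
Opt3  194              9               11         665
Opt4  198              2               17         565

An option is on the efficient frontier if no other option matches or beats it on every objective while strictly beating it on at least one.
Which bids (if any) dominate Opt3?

Opt1: worse on crew size (19 vs 11).
Opt2: worse on warranty (3 vs 9).
Opt4: worse on duration (198 vs 194).
No option dominates Opt3.

none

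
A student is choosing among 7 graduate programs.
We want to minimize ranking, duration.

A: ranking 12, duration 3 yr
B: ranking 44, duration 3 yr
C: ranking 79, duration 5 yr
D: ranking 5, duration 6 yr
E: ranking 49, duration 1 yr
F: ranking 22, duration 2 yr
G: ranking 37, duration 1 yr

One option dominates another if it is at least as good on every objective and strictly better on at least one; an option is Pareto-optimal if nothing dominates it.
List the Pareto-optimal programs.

A: not dominated.
B: dominated by A (ranking 12≤44, duration 3≤3).
C: dominated by A (ranking 12≤79, duration 3≤5).
D: not dominated (best ranking).
E: dominated by G (ranking 37≤49, duration 1≤1).
F: not dominated.
G: not dominated.

A, D, F, G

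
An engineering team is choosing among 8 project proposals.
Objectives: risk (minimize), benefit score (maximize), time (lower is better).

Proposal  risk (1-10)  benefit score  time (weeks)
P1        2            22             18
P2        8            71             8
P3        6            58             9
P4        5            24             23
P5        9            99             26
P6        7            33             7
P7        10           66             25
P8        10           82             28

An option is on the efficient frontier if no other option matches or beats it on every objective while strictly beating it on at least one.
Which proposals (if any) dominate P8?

P5

P5: risk 9≤10, benefit score 99≥82, time 26≤28 — dominates P8.
Others (P1, P2, P3, P4, P6, P7) are each worse than P8 on at least one objective.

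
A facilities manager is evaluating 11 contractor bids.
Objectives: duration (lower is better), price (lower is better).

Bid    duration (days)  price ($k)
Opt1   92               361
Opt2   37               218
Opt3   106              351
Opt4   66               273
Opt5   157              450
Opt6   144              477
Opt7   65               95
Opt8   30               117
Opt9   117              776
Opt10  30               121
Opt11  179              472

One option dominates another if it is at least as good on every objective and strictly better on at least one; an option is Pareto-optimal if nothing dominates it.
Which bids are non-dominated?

Opt7, Opt8

Opt1: dominated by Opt2 (duration 37≤92, price 218≤361).
Opt2: dominated by Opt8 (duration 30≤37, price 117≤218).
Opt3: dominated by Opt2 (duration 37≤106, price 218≤351).
Opt4: dominated by Opt2 (duration 37≤66, price 218≤273).
Opt5: dominated by Opt1 (duration 92≤157, price 361≤450).
Opt6: dominated by Opt1 (duration 92≤144, price 361≤477).
Opt7: not dominated (best price).
Opt8: not dominated.
Opt9: dominated by Opt1 (duration 92≤117, price 361≤776).
Opt10: dominated by Opt8 (duration 30≤30, price 117≤121).
Opt11: dominated by Opt1 (duration 92≤179, price 361≤472).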